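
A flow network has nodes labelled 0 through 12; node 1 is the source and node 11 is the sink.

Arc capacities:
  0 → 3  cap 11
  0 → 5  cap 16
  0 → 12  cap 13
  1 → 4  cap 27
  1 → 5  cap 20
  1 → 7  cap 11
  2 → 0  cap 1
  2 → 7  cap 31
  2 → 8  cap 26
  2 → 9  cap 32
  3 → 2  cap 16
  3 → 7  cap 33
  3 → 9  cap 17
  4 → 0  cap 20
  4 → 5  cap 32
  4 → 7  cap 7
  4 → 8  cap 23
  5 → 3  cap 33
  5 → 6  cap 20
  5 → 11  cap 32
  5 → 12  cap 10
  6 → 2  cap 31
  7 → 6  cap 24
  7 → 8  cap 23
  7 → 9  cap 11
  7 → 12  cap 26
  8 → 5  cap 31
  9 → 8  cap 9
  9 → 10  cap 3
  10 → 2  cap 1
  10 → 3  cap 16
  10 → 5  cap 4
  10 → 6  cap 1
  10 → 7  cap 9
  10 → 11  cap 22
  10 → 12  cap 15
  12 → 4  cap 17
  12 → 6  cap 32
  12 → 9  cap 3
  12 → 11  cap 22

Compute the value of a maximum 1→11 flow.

augment #1: 1→5→11 bottleneck 20, total now 20
augment #2: 1→4→5→11 bottleneck 12, total now 32
augment #3: 1→7→12→11 bottleneck 11, total now 43
augment #4: 1→4→0→12→11 bottleneck 11, total now 54
augment #5: 1→4→7→9→10→11 bottleneck 3, total now 57

Maximum flow value: 57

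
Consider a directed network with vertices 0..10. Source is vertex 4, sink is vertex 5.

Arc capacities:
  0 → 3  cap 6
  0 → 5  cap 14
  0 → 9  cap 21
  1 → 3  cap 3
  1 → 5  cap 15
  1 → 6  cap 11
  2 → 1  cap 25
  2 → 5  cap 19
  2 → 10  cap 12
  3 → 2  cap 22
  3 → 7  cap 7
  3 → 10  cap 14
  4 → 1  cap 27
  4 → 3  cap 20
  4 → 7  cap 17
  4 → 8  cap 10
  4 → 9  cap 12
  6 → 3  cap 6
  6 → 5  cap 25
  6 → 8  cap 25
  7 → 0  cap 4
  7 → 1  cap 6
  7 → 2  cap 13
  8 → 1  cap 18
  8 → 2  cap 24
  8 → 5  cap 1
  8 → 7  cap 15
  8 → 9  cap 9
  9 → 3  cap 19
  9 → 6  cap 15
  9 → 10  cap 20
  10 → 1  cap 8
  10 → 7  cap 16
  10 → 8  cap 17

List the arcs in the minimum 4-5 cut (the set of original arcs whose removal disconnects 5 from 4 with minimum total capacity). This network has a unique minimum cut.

augment #1: 4→1→5 push 15
augment #2: 4→8→5 push 1
augment #3: 4→1→6→5 push 11
augment #4: 4→3→2→5 push 19
augment #5: 4→7→0→5 push 4
augment #6: 4→9→6→5 push 12
augment #7: 4→8→9→6→5 push 2
max flow = 64; residual-reachable set from 4 gives S-side
cut edges (S→T): {(1,5), (2,5), (6,5), (7,0), (8,5)} total cap 64

Min-cut arcs: {(1,5), (2,5), (6,5), (7,0), (8,5)} (total capacity 64)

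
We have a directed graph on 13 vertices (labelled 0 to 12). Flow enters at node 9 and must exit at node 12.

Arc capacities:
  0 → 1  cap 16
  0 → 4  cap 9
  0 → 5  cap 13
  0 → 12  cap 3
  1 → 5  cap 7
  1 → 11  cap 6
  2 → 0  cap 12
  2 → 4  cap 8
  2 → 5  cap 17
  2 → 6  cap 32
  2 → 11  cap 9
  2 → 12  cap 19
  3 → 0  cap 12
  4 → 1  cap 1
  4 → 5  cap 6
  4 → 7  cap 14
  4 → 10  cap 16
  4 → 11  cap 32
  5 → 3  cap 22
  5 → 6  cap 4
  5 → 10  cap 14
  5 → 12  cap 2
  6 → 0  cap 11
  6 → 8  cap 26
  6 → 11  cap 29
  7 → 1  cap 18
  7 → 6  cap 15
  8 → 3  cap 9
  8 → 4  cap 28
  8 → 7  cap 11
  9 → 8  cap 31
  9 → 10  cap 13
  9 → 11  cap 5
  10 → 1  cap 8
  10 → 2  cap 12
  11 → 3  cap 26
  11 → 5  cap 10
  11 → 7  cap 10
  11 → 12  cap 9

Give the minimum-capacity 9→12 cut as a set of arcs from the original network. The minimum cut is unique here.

augment #1: 9→11→12 push 5
augment #2: 9→10→2→12 push 12
augment #3: 9→8→3→0→12 push 3
augment #4: 9→8→4→5→12 push 2
augment #5: 9→8→4→11→12 push 4
max flow = 26; residual-reachable set from 9 gives S-side
cut edges (S→T): {(0,12), (5,12), (10,2), (11,12)} total cap 26

Min-cut arcs: {(0,12), (5,12), (10,2), (11,12)} (total capacity 26)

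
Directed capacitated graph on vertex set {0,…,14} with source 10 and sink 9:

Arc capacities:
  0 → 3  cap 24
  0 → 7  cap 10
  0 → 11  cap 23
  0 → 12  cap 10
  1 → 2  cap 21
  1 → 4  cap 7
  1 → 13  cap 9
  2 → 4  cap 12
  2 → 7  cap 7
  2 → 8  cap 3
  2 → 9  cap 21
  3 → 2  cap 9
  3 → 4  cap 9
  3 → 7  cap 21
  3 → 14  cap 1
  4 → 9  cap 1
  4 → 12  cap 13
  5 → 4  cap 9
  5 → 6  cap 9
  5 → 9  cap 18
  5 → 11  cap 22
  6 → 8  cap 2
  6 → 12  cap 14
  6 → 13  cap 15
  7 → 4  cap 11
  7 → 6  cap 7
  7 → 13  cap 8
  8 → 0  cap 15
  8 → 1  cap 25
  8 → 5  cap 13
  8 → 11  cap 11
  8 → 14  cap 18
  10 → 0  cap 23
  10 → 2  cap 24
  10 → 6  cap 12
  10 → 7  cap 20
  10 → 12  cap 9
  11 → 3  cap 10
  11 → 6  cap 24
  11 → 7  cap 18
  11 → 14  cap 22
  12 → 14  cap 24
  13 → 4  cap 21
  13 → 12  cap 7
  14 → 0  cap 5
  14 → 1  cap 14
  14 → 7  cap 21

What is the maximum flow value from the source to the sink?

Maximum flow value: 27

augment #1: 10→2→9 bottleneck 21, total now 21
augment #2: 10→2→4→9 bottleneck 1, total now 22
augment #3: 10→2→8→5→9 bottleneck 2, total now 24
augment #4: 10→6→8→5→9 bottleneck 2, total now 26
augment #5: 10→0→3→2→8→5→9 bottleneck 1, total now 27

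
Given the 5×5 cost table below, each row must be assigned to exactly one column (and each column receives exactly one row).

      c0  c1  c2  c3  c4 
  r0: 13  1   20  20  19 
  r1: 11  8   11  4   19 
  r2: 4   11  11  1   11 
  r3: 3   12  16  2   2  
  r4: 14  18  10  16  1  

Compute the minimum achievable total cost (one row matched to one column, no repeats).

optimal assignment: row0→col1 (cost 1), row1→col2 (cost 11), row2→col3 (cost 1), row3→col0 (cost 3), row4→col4 (cost 1)
total = 1 + 11 + 1 + 3 + 1 = 17

Minimum assignment cost: 17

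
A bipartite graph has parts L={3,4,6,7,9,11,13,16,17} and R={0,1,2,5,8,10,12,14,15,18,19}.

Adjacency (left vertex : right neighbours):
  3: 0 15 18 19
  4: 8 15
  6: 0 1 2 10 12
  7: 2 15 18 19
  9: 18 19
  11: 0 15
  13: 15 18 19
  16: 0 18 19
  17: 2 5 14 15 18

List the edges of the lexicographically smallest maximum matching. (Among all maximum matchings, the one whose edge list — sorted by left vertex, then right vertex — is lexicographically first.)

Lex-smallest maximum matching: {(3,0), (4,8), (6,1), (7,2), (9,18), (11,15), (13,19), (17,5)}

|M| = 8 (so the lex-smallest maximum matching has 8 edges)
process left vertices in ascending order; for each, take the smallest-labelled available neighbour that still permits 8 edges overall, or leave it unmatched if none does
lex-smallest matching: {3-0, 4-8, 6-1, 7-2, 9-18, 11-15, 13-19, 17-5}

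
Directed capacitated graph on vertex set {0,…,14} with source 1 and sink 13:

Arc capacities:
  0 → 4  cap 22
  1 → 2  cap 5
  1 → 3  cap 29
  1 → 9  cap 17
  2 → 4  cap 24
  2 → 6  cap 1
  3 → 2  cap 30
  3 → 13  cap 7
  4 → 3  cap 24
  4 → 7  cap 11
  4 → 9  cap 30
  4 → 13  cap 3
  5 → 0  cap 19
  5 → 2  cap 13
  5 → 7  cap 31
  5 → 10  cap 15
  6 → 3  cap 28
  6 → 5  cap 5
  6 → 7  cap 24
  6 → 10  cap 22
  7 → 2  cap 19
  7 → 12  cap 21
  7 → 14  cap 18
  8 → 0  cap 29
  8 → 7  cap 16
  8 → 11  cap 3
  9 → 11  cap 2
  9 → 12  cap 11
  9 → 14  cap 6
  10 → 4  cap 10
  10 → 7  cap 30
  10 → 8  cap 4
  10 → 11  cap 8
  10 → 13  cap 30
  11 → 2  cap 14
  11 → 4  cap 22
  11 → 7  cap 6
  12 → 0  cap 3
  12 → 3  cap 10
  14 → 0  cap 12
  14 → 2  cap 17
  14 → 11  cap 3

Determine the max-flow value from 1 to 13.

Maximum flow value: 11

augment #1: 1→3→13 bottleneck 7, total now 7
augment #2: 1→2→4→13 bottleneck 3, total now 10
augment #3: 1→2→6→10→13 bottleneck 1, total now 11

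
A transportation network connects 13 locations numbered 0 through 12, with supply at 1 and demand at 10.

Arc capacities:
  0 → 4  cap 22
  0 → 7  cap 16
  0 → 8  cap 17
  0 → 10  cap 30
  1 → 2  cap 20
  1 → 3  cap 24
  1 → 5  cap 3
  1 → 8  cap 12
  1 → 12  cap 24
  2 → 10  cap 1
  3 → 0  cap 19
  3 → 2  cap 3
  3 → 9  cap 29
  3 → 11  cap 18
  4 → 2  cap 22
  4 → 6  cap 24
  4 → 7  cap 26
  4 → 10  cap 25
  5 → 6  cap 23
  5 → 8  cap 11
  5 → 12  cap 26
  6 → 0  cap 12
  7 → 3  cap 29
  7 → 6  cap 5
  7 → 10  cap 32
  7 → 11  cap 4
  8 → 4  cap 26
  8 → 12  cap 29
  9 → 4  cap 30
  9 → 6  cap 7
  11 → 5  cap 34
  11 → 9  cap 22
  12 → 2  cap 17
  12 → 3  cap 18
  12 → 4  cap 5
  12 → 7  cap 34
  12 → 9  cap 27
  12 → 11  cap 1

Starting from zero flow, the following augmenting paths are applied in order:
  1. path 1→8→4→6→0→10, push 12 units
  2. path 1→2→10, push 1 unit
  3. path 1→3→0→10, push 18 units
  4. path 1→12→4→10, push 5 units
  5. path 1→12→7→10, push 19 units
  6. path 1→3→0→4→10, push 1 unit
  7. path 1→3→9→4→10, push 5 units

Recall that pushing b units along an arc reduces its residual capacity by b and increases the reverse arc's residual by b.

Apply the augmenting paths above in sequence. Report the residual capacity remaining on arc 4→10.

Residual capacity of (4,10): 14

after path 1 (1→8→4→6→0→10, push 12): res(4,10)=25
after path 2 (1→2→10, push 1): res(4,10)=25
after path 3 (1→3→0→10, push 18): res(4,10)=25
after path 4 (1→12→4→10, push 5): res(4,10)=20
after path 5 (1→12→7→10, push 19): res(4,10)=20
after path 6 (1→3→0→4→10, push 1): res(4,10)=19
after path 7 (1→3→9→4→10, push 5): res(4,10)=14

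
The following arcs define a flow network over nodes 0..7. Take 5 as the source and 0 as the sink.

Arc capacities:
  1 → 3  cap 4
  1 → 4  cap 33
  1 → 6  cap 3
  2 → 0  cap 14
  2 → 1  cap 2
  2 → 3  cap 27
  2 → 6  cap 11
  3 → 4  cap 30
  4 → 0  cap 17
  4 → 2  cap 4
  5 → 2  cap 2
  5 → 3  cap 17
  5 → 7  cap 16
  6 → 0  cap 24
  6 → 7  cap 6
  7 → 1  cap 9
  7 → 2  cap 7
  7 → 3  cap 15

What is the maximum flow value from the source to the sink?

augment #1: 5→2→0 bottleneck 2, total now 2
augment #2: 5→3→4→0 bottleneck 17, total now 19
augment #3: 5→7→2→0 bottleneck 7, total now 26
augment #4: 5→7→1→6→0 bottleneck 3, total now 29
augment #5: 5→7→1→4→2→0 bottleneck 4, total now 33

Maximum flow value: 33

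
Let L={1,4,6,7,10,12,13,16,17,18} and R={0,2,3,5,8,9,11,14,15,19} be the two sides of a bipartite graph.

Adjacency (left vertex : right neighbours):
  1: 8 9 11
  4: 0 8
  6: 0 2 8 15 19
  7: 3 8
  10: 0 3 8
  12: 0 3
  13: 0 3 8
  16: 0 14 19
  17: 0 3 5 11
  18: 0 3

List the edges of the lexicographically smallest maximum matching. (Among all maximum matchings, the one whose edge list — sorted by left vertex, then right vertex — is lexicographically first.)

Lex-smallest maximum matching: {(1,9), (4,0), (6,2), (7,3), (10,8), (16,14), (17,5)}

|M| = 7 (so the lex-smallest maximum matching has 7 edges)
process left vertices in ascending order; for each, take the smallest-labelled available neighbour that still permits 7 edges overall, or leave it unmatched if none does
lex-smallest matching: {1-9, 4-0, 6-2, 7-3, 10-8, 16-14, 17-5}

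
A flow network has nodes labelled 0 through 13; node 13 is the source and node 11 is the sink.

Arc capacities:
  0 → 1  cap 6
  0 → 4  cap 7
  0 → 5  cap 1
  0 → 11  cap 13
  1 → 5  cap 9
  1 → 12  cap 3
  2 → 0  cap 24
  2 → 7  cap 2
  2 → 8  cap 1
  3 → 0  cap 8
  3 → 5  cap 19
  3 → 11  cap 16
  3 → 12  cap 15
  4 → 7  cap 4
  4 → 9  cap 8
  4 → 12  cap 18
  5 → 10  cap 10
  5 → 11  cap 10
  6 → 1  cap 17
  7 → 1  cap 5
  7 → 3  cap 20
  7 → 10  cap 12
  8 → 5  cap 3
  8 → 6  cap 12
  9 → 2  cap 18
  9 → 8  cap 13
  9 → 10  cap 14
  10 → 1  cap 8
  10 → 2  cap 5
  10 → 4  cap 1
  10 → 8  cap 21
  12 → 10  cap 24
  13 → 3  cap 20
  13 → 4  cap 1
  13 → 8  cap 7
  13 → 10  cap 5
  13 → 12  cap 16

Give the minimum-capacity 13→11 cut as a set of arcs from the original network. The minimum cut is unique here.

augment #1: 13→3→11 push 16
augment #2: 13→3→0→11 push 4
augment #3: 13→8→5→11 push 3
augment #4: 13→10→1→5→11 push 5
augment #5: 13→4→7→1→5→11 push 1
augment #6: 13→8→6→1→5→11 push 1
augment #7: 13→12→10→2→0→11 push 5
augment #8: 13→8→6→1→7→3→0→11 push 1
augment #9: 13→12→10→4→7→3→0→11 push 1
max flow = 37; residual-reachable set from 13 gives S-side
cut edges (S→T): {(5,11), (10,2), (10,4), (13,3), (13,4)} total cap 37

Min-cut arcs: {(5,11), (10,2), (10,4), (13,3), (13,4)} (total capacity 37)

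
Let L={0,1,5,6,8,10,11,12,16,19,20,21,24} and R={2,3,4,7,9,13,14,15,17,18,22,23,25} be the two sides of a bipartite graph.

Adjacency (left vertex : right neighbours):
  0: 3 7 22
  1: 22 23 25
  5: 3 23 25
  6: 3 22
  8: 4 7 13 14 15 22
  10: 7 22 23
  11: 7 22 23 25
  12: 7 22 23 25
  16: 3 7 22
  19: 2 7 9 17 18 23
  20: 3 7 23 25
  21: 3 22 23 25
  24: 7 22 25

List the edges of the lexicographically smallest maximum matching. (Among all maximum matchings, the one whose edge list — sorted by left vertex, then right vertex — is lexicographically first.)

|M| = 7 (so the lex-smallest maximum matching has 7 edges)
process left vertices in ascending order; for each, take the smallest-labelled available neighbour that still permits 7 edges overall, or leave it unmatched if none does
lex-smallest matching: {0-3, 1-22, 5-23, 8-4, 10-7, 11-25, 19-2}

Lex-smallest maximum matching: {(0,3), (1,22), (5,23), (8,4), (10,7), (11,25), (19,2)}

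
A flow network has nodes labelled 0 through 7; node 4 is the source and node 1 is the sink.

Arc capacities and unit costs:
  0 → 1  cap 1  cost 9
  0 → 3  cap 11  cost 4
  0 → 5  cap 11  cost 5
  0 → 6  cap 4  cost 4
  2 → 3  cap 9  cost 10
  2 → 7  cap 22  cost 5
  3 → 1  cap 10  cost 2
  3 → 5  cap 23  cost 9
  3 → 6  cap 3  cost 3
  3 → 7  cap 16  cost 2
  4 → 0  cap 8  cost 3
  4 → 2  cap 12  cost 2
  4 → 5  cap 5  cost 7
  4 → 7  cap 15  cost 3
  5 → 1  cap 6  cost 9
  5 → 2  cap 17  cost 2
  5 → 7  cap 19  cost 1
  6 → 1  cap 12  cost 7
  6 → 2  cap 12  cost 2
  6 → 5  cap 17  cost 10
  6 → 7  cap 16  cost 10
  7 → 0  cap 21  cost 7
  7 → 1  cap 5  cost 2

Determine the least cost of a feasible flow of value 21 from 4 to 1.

Minimum cost for 21 units: 222

shortest-cost path #1: 4→7→1 push 5 @ unit cost 5 (adds 25)
shortest-cost path #2: 4→0→3→1 push 8 @ unit cost 9 (adds 72)
shortest-cost path #3: 4→2→3→1 push 2 @ unit cost 14 (adds 28)
shortest-cost path #4: 4→5→1 push 5 @ unit cost 16 (adds 80)
shortest-cost path #5: 4→2→3→0→1 push 1 @ unit cost 17 (adds 17)
total cost = 222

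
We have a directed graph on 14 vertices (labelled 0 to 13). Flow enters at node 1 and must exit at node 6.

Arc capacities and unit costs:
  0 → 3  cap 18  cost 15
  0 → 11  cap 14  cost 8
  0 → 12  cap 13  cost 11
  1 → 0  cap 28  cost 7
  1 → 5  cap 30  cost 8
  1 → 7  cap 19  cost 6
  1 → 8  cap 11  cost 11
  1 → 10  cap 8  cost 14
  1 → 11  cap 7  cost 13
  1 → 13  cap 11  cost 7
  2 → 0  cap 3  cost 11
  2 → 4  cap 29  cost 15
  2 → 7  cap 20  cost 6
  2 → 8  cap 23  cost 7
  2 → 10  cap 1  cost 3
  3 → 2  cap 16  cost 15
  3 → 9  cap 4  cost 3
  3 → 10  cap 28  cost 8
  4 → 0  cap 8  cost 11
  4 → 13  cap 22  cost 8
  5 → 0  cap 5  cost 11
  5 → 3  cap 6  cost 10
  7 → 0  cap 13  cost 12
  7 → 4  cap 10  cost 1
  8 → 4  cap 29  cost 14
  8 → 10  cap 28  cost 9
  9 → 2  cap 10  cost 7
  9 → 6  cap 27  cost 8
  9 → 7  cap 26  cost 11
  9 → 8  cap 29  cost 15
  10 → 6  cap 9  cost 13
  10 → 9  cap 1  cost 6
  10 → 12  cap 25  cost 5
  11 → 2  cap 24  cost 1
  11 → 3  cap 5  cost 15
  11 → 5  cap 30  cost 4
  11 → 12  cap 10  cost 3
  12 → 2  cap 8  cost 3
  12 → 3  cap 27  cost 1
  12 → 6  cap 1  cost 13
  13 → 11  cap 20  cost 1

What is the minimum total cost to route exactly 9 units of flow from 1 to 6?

Minimum cost for 9 units: 222

shortest-cost path #1: 1→13→11→12→3→9→6 push 4 @ unit cost 23 (adds 92)
shortest-cost path #2: 1→13→11→12→6 push 1 @ unit cost 24 (adds 24)
shortest-cost path #3: 1→13→11→2→10→6 push 1 @ unit cost 25 (adds 25)
shortest-cost path #4: 1→10→6 push 3 @ unit cost 27 (adds 81)
total cost = 222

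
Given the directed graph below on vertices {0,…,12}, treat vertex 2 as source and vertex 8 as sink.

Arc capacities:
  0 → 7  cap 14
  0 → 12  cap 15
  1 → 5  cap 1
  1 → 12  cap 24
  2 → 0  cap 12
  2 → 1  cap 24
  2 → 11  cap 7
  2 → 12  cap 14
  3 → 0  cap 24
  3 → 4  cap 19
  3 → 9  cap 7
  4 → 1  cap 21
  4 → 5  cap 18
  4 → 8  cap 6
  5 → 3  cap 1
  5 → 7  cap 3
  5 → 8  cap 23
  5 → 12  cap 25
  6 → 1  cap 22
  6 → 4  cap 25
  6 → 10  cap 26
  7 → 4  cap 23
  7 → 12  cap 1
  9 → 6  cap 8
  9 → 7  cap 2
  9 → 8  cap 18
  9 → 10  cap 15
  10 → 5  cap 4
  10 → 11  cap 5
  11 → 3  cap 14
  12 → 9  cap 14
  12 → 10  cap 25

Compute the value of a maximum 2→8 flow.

Maximum flow value: 43

augment #1: 2→1→5→8 bottleneck 1, total now 1
augment #2: 2→12→9→8 bottleneck 14, total now 15
augment #3: 2→0→7→4→8 bottleneck 6, total now 21
augment #4: 2→11→3→9→8 bottleneck 4, total now 25
augment #5: 2→0→7→4→5→8 bottleneck 6, total now 31
augment #6: 2→1→12→10→5→8 bottleneck 4, total now 35
augment #7: 2→11→3→4→5→8 bottleneck 3, total now 38
augment #8: 2→1→12→10→11→3→4→5→8 bottleneck 5, total now 43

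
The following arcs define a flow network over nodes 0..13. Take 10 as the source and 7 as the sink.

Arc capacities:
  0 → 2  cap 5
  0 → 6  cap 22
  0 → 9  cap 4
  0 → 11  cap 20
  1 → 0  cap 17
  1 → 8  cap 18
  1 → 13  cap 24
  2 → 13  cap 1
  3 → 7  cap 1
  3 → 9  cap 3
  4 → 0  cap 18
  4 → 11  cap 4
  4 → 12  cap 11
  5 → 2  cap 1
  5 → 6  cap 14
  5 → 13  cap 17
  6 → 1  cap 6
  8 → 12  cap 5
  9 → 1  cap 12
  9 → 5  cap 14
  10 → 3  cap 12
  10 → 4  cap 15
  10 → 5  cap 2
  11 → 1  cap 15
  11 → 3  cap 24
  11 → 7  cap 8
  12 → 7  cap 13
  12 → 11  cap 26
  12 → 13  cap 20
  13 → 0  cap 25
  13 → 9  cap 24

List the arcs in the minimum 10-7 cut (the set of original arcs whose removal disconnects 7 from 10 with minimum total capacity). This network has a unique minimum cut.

Min-cut arcs: {(3,7), (3,9), (10,4), (10,5)} (total capacity 21)

augment #1: 10→3→7 push 1
augment #2: 10→4→11→7 push 4
augment #3: 10→4→12→7 push 11
augment #4: 10→5→13→0→11→7 push 2
augment #5: 10→3→9→1→0→11→7 push 2
augment #6: 10→3→9→1→8→12→7 push 1
max flow = 21; residual-reachable set from 10 gives S-side
cut edges (S→T): {(3,7), (3,9), (10,4), (10,5)} total cap 21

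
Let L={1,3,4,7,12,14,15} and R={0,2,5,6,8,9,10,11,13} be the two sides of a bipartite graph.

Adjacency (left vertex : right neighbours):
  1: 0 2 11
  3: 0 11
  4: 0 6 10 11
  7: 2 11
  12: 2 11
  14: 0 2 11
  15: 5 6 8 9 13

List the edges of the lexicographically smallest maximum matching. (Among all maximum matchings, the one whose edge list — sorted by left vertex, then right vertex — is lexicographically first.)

|M| = 5 (so the lex-smallest maximum matching has 5 edges)
process left vertices in ascending order; for each, take the smallest-labelled available neighbour that still permits 5 edges overall, or leave it unmatched if none does
lex-smallest matching: {1-0, 3-11, 4-6, 7-2, 15-5}

Lex-smallest maximum matching: {(1,0), (3,11), (4,6), (7,2), (15,5)}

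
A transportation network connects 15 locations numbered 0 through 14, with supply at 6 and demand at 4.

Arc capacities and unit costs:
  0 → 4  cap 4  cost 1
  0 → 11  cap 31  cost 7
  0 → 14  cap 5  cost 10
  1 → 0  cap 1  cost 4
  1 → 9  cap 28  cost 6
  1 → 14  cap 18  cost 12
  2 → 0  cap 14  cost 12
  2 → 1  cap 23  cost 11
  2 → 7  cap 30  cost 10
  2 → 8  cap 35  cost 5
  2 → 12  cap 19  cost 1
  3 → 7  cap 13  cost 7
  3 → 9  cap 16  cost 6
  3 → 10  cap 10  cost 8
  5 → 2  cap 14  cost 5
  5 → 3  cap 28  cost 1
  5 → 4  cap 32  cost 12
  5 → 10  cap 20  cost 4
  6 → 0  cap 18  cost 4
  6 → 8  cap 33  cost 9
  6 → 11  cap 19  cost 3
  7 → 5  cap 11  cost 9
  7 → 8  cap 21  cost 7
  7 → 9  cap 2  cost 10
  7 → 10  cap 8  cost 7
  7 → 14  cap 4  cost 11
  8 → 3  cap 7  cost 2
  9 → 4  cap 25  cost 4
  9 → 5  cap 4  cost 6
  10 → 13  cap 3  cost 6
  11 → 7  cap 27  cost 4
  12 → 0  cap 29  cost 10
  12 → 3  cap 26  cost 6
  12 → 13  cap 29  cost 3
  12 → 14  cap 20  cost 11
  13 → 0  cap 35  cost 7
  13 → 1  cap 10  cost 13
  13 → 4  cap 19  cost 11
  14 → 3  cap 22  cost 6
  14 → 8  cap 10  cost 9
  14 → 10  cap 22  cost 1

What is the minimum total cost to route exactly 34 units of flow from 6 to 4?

Minimum cost for 34 units: 826

shortest-cost path #1: 6→0→4 push 4 @ unit cost 5 (adds 20)
shortest-cost path #2: 6→8→3→9→4 push 7 @ unit cost 21 (adds 147)
shortest-cost path #3: 6→11→7→9→4 push 2 @ unit cost 21 (adds 42)
shortest-cost path #4: 6→11→7→5→3→9→4 push 9 @ unit cost 27 (adds 243)
shortest-cost path #5: 6→11→7→5→4 push 2 @ unit cost 28 (adds 56)
shortest-cost path #6: 6→11→7→10→13→4 push 3 @ unit cost 31 (adds 93)
shortest-cost path #7: 6→0→14→3→5→4 push 5 @ unit cost 31 (adds 155)
shortest-cost path #8: 6→11→7→14→3→5→4 push 2 @ unit cost 35 (adds 70)
total cost = 826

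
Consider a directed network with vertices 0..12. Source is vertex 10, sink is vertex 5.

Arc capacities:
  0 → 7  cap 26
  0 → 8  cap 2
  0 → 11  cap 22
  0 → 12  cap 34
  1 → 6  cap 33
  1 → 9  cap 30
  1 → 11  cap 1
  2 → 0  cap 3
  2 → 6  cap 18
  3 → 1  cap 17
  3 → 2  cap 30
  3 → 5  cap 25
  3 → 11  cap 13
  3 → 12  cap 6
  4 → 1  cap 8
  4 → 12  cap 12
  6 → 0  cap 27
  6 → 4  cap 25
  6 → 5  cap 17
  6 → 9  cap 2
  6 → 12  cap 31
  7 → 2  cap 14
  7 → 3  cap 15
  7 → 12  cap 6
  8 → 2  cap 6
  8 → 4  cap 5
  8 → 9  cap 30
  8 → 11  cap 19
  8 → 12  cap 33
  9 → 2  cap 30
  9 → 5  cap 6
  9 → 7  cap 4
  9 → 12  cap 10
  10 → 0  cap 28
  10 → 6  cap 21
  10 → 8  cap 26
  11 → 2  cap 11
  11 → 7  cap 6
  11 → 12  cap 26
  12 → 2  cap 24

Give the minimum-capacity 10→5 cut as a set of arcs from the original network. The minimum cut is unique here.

augment #1: 10→6→5 push 17
augment #2: 10→6→9→5 push 2
augment #3: 10→8→9→5 push 4
augment #4: 10→0→7→3→5 push 15
max flow = 38; residual-reachable set from 10 gives S-side
cut edges (S→T): {(6,5), (7,3), (9,5)} total cap 38

Min-cut arcs: {(6,5), (7,3), (9,5)} (total capacity 38)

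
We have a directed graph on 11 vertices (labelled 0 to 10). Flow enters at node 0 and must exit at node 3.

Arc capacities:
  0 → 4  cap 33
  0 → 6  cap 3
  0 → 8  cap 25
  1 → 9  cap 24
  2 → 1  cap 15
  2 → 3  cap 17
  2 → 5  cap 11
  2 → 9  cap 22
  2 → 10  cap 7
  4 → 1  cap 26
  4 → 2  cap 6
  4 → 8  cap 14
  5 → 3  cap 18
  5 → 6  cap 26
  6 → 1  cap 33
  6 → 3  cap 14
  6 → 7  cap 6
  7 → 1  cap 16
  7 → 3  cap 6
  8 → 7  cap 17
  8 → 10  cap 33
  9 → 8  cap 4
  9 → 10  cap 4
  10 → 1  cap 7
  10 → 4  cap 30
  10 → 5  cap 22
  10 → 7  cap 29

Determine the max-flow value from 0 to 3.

Maximum flow value: 37

augment #1: 0→6→3 bottleneck 3, total now 3
augment #2: 0→4→2→3 bottleneck 6, total now 9
augment #3: 0→8→7→3 bottleneck 6, total now 15
augment #4: 0→8→10→5→3 bottleneck 18, total now 33
augment #5: 0→8→10→5→6→3 bottleneck 1, total now 34
augment #6: 0→4→8→10→5→6→3 bottleneck 3, total now 37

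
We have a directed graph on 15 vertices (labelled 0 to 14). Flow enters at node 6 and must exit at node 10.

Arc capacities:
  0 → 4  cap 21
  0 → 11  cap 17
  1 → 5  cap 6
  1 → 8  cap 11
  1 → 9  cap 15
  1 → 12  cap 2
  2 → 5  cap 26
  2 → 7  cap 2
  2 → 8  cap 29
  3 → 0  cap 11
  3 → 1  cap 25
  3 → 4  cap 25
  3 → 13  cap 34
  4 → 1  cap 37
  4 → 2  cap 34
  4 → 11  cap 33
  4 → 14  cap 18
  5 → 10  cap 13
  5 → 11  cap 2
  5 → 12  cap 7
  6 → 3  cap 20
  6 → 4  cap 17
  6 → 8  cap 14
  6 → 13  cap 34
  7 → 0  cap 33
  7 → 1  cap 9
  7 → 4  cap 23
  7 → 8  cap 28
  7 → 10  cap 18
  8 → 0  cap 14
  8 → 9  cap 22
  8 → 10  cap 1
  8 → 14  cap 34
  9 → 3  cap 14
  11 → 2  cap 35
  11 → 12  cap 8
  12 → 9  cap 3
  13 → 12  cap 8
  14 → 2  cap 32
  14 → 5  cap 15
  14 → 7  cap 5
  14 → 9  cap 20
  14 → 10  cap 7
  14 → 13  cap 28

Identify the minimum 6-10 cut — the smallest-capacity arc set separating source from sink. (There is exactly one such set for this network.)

Min-cut arcs: {(2,7), (5,10), (8,10), (14,7), (14,10)} (total capacity 28)

augment #1: 6→8→10 push 1
augment #2: 6→4→14→10 push 7
augment #3: 6→3→1→5→10 push 6
augment #4: 6→4→2→5→10 push 7
augment #5: 6→4→2→7→10 push 2
augment #6: 6→4→14→7→10 push 1
augment #7: 6→8→14→7→10 push 4
max flow = 28; residual-reachable set from 6 gives S-side
cut edges (S→T): {(2,7), (5,10), (8,10), (14,7), (14,10)} total cap 28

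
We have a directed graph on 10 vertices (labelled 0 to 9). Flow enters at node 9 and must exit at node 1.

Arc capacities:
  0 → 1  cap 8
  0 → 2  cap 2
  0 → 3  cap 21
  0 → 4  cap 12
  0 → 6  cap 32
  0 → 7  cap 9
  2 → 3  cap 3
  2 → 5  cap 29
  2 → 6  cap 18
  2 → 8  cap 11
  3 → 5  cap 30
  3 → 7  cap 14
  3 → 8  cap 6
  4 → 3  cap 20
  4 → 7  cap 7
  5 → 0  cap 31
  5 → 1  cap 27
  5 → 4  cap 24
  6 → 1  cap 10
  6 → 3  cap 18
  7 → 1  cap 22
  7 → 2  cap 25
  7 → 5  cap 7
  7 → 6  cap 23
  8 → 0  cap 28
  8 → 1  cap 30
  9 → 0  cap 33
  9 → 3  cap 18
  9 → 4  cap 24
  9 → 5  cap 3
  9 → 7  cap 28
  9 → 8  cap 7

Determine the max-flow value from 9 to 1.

Maximum flow value: 91

augment #1: 9→0→1 bottleneck 8, total now 8
augment #2: 9→5→1 bottleneck 3, total now 11
augment #3: 9→7→1 bottleneck 22, total now 33
augment #4: 9→8→1 bottleneck 7, total now 40
augment #5: 9→0→6→1 bottleneck 10, total now 50
augment #6: 9→3→5→1 bottleneck 18, total now 68
augment #7: 9→7→5→1 bottleneck 6, total now 74
augment #8: 9→0→2→8→1 bottleneck 2, total now 76
augment #9: 9→0→3→8→1 bottleneck 6, total now 82
augment #10: 9→0→7→2→8→1 bottleneck 7, total now 89
augment #11: 9→4→7→2→8→1 bottleneck 2, total now 91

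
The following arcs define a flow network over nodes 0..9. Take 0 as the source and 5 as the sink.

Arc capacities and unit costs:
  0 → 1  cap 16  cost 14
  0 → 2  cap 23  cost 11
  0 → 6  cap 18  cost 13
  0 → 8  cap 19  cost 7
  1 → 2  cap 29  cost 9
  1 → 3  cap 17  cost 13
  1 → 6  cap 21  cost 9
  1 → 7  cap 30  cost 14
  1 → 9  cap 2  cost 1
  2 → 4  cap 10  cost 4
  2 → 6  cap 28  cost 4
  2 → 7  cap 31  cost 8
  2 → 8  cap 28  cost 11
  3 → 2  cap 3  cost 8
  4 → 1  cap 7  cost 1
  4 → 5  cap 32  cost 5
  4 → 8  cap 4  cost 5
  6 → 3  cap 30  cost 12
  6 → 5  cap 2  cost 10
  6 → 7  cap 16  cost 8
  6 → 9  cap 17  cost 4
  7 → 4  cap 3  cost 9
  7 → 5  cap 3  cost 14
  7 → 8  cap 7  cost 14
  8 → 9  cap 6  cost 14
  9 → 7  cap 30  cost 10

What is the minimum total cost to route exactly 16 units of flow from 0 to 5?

Minimum cost for 16 units: 378

shortest-cost path #1: 0→2→4→5 push 10 @ unit cost 20 (adds 200)
shortest-cost path #2: 0→6→5 push 2 @ unit cost 23 (adds 46)
shortest-cost path #3: 0→2→7→5 push 3 @ unit cost 33 (adds 99)
shortest-cost path #4: 0→2→7→4→5 push 1 @ unit cost 33 (adds 33)
total cost = 378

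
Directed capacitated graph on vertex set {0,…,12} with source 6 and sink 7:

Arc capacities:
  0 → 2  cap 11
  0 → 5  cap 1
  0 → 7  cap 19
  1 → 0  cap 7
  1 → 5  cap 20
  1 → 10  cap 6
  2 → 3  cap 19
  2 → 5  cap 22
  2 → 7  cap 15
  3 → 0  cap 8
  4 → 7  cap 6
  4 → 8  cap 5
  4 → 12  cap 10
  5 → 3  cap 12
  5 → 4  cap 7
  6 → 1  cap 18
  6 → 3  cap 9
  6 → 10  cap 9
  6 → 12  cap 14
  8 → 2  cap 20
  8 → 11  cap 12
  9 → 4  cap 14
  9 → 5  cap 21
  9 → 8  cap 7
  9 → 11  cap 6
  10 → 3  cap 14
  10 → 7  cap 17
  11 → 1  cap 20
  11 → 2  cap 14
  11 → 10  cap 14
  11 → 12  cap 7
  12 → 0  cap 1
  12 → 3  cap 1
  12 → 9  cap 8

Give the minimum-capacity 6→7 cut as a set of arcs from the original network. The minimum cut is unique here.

Min-cut arcs: {(3,0), (6,1), (6,10), (12,0), (12,9)} (total capacity 44)

augment #1: 6→10→7 push 9
augment #2: 6→1→0→7 push 7
augment #3: 6→1→10→7 push 6
augment #4: 6→3→0→7 push 8
augment #5: 6→12→0→7 push 1
augment #6: 6→1→5→4→7 push 5
augment #7: 6→12→9→4→7 push 1
augment #8: 6→12→9→8→2→7 push 7
max flow = 44; residual-reachable set from 6 gives S-side
cut edges (S→T): {(3,0), (6,1), (6,10), (12,0), (12,9)} total cap 44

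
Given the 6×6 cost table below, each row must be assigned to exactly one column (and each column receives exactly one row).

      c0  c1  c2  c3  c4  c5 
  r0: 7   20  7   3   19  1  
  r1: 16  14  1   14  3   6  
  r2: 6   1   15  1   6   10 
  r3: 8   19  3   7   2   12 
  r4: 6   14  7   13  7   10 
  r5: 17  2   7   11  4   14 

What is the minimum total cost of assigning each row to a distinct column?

Minimum assignment cost: 13

optimal assignment: row0→col5 (cost 1), row1→col2 (cost 1), row2→col3 (cost 1), row3→col4 (cost 2), row4→col0 (cost 6), row5→col1 (cost 2)
total = 1 + 1 + 1 + 2 + 6 + 2 = 13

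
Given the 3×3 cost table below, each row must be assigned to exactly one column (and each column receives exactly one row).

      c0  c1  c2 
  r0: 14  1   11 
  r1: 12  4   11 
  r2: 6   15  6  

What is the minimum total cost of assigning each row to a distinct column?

optimal assignment: row0→col1 (cost 1), row1→col2 (cost 11), row2→col0 (cost 6)
total = 1 + 11 + 6 = 18

Minimum assignment cost: 18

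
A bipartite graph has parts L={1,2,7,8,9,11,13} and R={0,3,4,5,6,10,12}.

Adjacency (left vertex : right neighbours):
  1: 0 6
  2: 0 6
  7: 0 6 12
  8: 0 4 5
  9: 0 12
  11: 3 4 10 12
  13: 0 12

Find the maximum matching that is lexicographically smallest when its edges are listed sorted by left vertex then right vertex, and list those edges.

|M| = 5 (so the lex-smallest maximum matching has 5 edges)
process left vertices in ascending order; for each, take the smallest-labelled available neighbour that still permits 5 edges overall, or leave it unmatched if none does
lex-smallest matching: {1-0, 2-6, 7-12, 8-4, 11-3}

Lex-smallest maximum matching: {(1,0), (2,6), (7,12), (8,4), (11,3)}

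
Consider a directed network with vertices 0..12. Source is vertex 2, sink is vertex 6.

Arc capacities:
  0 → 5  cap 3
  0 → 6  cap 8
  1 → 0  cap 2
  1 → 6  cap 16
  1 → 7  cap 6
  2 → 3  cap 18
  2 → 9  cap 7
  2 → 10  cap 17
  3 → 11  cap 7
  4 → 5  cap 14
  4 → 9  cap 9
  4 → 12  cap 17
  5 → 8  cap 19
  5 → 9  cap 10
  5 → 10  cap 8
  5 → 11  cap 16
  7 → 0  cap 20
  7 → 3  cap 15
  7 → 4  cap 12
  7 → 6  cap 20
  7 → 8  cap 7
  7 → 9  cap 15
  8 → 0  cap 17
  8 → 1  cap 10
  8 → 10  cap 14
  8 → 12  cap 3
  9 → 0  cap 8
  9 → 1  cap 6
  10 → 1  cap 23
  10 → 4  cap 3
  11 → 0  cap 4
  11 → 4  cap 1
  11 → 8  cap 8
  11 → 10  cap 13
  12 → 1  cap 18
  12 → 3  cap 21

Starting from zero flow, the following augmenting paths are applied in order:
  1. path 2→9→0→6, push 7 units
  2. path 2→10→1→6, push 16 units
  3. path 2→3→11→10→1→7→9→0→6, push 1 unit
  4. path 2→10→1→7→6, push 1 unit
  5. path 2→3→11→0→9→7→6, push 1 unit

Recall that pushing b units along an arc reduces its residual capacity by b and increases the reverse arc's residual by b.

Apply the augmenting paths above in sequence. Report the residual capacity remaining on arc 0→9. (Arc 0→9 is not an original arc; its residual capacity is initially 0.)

after path 1 (2→9→0→6, push 7): res(0,9)=7
after path 2 (2→10→1→6, push 16): res(0,9)=7
after path 3 (2→3→11→10→1→7→9→0→6, push 1): res(0,9)=8
after path 4 (2→10→1→7→6, push 1): res(0,9)=8
after path 5 (2→3→11→0→9→7→6, push 1): res(0,9)=7

Residual capacity of (0,9): 7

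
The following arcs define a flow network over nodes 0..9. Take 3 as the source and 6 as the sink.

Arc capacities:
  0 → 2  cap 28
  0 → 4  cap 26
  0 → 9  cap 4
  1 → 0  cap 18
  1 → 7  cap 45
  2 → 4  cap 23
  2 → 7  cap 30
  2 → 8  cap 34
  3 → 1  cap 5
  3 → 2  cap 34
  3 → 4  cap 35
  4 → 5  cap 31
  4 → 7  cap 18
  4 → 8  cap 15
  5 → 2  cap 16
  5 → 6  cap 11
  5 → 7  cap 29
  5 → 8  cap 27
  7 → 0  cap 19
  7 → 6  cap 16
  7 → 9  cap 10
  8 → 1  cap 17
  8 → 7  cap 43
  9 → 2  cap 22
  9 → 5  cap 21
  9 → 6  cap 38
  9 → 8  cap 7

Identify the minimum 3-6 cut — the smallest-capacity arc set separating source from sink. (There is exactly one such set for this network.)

Min-cut arcs: {(0,9), (5,6), (7,6), (7,9)} (total capacity 41)

augment #1: 3→1→7→6 push 5
augment #2: 3→2→7→6 push 11
augment #3: 3→4→5→6 push 11
augment #4: 3→2→7→9→6 push 10
augment #5: 3→2→7→0→9→6 push 4
max flow = 41; residual-reachable set from 3 gives S-side
cut edges (S→T): {(0,9), (5,6), (7,6), (7,9)} total cap 41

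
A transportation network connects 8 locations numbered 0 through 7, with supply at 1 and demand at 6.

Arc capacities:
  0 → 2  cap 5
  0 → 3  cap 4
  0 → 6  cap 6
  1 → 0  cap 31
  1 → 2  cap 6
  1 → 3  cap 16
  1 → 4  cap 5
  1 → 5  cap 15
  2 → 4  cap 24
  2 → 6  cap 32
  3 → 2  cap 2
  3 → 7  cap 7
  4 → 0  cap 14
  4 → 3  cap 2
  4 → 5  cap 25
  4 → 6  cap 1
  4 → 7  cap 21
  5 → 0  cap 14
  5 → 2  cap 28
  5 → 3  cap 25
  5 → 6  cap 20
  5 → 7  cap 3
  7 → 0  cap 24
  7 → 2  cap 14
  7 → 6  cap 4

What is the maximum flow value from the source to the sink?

augment #1: 1→0→6 bottleneck 6, total now 6
augment #2: 1→2→6 bottleneck 6, total now 12
augment #3: 1→4→6 bottleneck 1, total now 13
augment #4: 1→5→6 bottleneck 15, total now 28
augment #5: 1→0→2→6 bottleneck 5, total now 33
augment #6: 1→3→2→6 bottleneck 2, total now 35
augment #7: 1→3→7→6 bottleneck 4, total now 39
augment #8: 1→4→5→6 bottleneck 4, total now 43
augment #9: 1→3→7→2→6 bottleneck 3, total now 46

Maximum flow value: 46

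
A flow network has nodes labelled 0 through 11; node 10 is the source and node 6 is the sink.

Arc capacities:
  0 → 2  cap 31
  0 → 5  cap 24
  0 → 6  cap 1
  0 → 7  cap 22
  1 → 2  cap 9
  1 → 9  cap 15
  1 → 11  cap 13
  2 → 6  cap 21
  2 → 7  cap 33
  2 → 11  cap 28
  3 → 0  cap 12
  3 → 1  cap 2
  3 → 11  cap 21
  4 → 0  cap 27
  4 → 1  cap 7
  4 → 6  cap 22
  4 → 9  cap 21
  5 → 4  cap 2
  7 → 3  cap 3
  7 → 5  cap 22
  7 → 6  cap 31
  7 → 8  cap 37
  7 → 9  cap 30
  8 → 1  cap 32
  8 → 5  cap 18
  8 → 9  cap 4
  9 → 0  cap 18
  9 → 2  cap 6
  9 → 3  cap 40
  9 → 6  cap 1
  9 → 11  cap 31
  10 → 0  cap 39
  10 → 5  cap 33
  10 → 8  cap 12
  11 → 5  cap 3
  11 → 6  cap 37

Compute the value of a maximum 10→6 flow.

Maximum flow value: 53

augment #1: 10→0→6 bottleneck 1, total now 1
augment #2: 10→0→2→6 bottleneck 21, total now 22
augment #3: 10→0→7→6 bottleneck 17, total now 39
augment #4: 10→5→4→6 bottleneck 2, total now 41
augment #5: 10→8→9→6 bottleneck 1, total now 42
augment #6: 10→8→1→11→6 bottleneck 11, total now 53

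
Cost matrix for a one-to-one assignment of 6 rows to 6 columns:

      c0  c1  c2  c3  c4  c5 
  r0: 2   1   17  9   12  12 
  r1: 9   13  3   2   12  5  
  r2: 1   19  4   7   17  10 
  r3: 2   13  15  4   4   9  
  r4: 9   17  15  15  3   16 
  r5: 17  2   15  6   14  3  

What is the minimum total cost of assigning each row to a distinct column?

Minimum assignment cost: 15

one of 2 optimal assignments: row0→col1 (cost 1), row1→col2 (cost 3), row2→col0 (cost 1), row3→col3 (cost 4), row4→col4 (cost 3), row5→col5 (cost 3)
total = 1 + 3 + 1 + 4 + 3 + 3 = 15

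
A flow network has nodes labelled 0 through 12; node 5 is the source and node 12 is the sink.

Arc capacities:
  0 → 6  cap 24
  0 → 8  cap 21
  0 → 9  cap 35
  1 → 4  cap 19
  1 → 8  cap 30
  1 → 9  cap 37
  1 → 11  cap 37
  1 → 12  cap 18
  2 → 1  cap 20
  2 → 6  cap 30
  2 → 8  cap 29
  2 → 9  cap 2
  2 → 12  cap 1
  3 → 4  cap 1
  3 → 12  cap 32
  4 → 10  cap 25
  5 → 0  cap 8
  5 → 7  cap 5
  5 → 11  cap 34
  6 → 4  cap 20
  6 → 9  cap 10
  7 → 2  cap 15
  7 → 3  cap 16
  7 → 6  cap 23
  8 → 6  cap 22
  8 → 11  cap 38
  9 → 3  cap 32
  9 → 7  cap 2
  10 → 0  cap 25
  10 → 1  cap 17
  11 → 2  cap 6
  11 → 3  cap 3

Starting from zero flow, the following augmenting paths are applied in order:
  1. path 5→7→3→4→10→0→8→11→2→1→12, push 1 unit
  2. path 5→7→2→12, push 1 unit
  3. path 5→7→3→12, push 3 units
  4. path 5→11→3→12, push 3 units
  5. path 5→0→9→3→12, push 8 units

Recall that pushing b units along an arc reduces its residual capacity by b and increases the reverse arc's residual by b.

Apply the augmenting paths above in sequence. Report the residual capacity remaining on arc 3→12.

Residual capacity of (3,12): 18

after path 1 (5→7→3→4→10→0→8→11→2→1→12, push 1): res(3,12)=32
after path 2 (5→7→2→12, push 1): res(3,12)=32
after path 3 (5→7→3→12, push 3): res(3,12)=29
after path 4 (5→11→3→12, push 3): res(3,12)=26
after path 5 (5→0→9→3→12, push 8): res(3,12)=18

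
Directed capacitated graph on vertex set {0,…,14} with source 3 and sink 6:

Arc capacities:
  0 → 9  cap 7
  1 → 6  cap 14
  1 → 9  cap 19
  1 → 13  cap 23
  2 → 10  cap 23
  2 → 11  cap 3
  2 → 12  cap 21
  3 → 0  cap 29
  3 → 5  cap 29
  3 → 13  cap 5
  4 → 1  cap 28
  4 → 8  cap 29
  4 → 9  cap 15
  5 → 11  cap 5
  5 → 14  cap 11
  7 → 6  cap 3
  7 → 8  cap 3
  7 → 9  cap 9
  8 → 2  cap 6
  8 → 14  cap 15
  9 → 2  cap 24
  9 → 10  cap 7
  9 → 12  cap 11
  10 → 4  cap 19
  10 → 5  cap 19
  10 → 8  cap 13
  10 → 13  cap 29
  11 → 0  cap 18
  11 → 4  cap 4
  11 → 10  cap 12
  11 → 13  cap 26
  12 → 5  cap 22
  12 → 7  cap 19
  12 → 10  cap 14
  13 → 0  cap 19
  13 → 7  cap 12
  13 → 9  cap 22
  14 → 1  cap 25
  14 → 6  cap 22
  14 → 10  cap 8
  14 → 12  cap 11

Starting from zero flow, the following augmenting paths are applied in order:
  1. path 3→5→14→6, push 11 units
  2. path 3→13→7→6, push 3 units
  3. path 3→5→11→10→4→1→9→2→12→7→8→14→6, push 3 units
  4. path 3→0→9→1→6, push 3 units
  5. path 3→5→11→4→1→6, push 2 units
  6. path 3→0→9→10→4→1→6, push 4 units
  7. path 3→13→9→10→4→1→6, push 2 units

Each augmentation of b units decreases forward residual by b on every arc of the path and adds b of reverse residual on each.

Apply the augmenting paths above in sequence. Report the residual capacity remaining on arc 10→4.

after path 1 (3→5→14→6, push 11): res(10,4)=19
after path 2 (3→13→7→6, push 3): res(10,4)=19
after path 3 (3→5→11→10→4→1→9→2→12→7→8→14→6, push 3): res(10,4)=16
after path 4 (3→0→9→1→6, push 3): res(10,4)=16
after path 5 (3→5→11→4→1→6, push 2): res(10,4)=16
after path 6 (3→0→9→10→4→1→6, push 4): res(10,4)=12
after path 7 (3→13→9→10→4→1→6, push 2): res(10,4)=10

Residual capacity of (10,4): 10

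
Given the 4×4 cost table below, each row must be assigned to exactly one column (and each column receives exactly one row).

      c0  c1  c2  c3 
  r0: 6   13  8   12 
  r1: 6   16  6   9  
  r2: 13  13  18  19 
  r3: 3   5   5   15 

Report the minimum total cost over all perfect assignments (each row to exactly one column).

one of 2 optimal assignments: row0→col0 (cost 6), row1→col3 (cost 9), row2→col1 (cost 13), row3→col2 (cost 5)
total = 6 + 9 + 13 + 5 = 33

Minimum assignment cost: 33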